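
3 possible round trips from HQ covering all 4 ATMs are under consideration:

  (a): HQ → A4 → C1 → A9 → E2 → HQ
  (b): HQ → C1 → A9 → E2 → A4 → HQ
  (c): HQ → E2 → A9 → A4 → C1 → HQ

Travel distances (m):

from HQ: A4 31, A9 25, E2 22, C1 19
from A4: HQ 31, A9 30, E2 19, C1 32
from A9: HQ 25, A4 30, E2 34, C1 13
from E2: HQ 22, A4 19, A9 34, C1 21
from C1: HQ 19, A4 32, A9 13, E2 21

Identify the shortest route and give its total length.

116 m — (b) is the shortest.

(a): 31 + 32 + 13 + 34 + 22 = 132
(b): 19 + 13 + 34 + 19 + 31 = 116
(c): 22 + 34 + 30 + 32 + 19 = 137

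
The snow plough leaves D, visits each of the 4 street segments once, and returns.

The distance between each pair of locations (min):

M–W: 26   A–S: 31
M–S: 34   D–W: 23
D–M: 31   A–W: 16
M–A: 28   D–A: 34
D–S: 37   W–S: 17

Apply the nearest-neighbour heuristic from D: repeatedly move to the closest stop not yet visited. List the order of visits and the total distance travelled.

D → [W:23 / M:31 / A:34 / S:37] → W (23)
W → [A:16 / S:17 / M:26] → A (16)
A → [M:28 / S:31] → M (28)
M → [S:34] → S (34)
Return S→D: 37.
Total = 23 + 16 + 28 + 34 + 37 = 138.

Total distance 138 min via the nearest-neighbour route D → W → A → M → S → D.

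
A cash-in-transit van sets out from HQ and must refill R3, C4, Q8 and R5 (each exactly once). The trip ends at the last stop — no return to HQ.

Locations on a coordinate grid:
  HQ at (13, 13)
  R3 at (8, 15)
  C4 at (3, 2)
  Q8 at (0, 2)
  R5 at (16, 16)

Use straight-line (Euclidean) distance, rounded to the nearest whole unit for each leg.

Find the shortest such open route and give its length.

There are 4! = 24 possible orderings.
HQ - R3 - C4 - Q8 - R5: 5+14+3+21 = 43
HQ - R3 - C4 - R5 - Q8: 5+14+19+21 = 59
HQ - R3 - Q8 - C4 - R5: 5+15+3+19 = 42
HQ - R3 - Q8 - R5 - C4: 5+15+21+19 = 60
HQ - R3 - R5 - C4 - Q8: 5+8+19+3 = 35
HQ - R3 - R5 - Q8 - C4: 5+8+21+3 = 37
HQ - C4 - R3 - Q8 - R5: 15+14+15+21 = 65
HQ - C4 - R3 - R5 - Q8: 15+14+8+21 = 58
HQ - C4 - Q8 - R3 - R5: 15+3+15+8 = 41
HQ - C4 - Q8 - R5 - R3: 15+3+21+8 = 47
HQ - C4 - R5 - R3 - Q8: 15+19+8+15 = 57
HQ - C4 - R5 - Q8 - R3: 15+19+21+15 = 70
HQ - Q8 - R3 - C4 - R5: 17+15+14+19 = 65
HQ - Q8 - R3 - R5 - C4: 17+15+8+19 = 59
… (10 more)
HQ - R5 - R3 - C4 - Q8: 4+8+14+3 = 29  ← best
The minimum is 29.
One shortest path: HQ → R5 → R3 → C4 → Q8.

29 — the minimum one-way total.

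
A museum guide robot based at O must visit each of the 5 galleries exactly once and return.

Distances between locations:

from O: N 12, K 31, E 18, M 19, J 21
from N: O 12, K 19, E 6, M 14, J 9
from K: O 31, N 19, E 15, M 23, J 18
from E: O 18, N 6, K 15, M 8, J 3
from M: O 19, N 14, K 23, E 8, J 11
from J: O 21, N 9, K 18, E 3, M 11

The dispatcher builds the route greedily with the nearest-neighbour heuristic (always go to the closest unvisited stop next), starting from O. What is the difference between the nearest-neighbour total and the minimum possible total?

O: N=12, E=18, M=19, J=21, K=31 ⇒ N
N: E=6, J=9, M=14, K=19 ⇒ E
E: J=3, M=8, K=15 ⇒ J
J: M=11, K=18 ⇒ M
M: K=23 ⇒ K
NN route O → N → E → J → M → K → O costs 86.
Optimal: O → N → K → E → J → M → O costs 79 (by enumerating all 60 distinct tours).
Excess = 86 − 79 = 7.

The nearest-neighbour route is 7 longer than optimal.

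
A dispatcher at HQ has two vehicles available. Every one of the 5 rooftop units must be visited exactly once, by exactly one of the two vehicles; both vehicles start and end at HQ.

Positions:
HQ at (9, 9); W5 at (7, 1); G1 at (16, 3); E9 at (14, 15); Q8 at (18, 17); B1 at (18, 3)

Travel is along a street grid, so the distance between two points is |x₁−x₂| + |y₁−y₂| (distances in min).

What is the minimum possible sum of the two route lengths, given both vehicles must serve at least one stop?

66 min — the smallest possible combined total.

Try each way of splitting the stops between the two vehicles (each non-empty) and, for each split, find the best tour for each vehicle:
  {W5} + {G1, E9, Q8, B1}: 20 + 46 = 66
  {G1} + {W5, E9, Q8, B1}: 26 + 54 = 80
  {W5, G1} + {E9, Q8, B1}: 34 + 46 = 80
  {E9} + {W5, G1, Q8, B1}: 22 + 54 = 76
  {W5, E9} + {G1, Q8, B1}: 42 + 46 = 88
  {G1, E9} + {W5, Q8, B1}: 38 + 54 = 92
  … (15 splits in total)
Best: vehicle 1 HQ → W5 → HQ = 20; vehicle 2 HQ → G1 → B1 → Q8 → E9 → HQ = 46; combined 66.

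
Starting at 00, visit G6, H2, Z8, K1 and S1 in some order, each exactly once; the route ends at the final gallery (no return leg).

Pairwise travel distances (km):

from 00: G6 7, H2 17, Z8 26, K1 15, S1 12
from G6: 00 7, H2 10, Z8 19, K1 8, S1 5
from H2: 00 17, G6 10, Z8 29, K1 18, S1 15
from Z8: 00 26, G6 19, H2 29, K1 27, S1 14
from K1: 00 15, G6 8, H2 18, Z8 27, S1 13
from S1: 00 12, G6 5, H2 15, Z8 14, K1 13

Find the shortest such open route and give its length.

62 km — the minimum one-way total.

There are 5! = 120 possible orderings.
00→G6→H2→Z8→K1→S1: 7+10+29+27+13 = 86
00→G6→H2→Z8→S1→K1: 7+10+29+14+13 = 73
00→G6→H2→K1→Z8→S1: 7+10+18+27+14 = 76
00→G6→H2→K1→S1→Z8: 7+10+18+13+14 = 62
00→G6→H2→S1→Z8→K1: 7+10+15+14+27 = 73
00→G6→H2→S1→K1→Z8: 7+10+15+13+27 = 72
00→G6→Z8→H2→K1→S1: 7+19+29+18+13 = 86
00→G6→Z8→H2→S1→K1: 7+19+29+15+13 = 83
00→G6→Z8→K1→H2→S1: 7+19+27+18+15 = 86
00→G6→Z8→K1→S1→H2: 7+19+27+13+15 = 81
00→G6→Z8→S1→H2→K1: 7+19+14+15+18 = 73
00→G6→Z8→S1→K1→H2: 7+19+14+13+18 = 71
00→G6→K1→H2→Z8→S1: 7+8+18+29+14 = 76
00→G6→K1→H2→S1→Z8: 7+8+18+15+14 = 62
… (106 more)
The minimum is 62.
One shortest path: 00 → G6 → H2 → K1 → S1 → Z8.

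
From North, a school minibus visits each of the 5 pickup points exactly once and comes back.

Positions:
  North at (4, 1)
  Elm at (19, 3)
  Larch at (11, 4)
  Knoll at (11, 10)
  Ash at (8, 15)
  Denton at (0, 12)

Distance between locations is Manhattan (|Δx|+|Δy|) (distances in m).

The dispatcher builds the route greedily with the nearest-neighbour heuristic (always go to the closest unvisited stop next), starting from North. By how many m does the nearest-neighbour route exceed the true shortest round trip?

The nearest-neighbour route is 14 m longer than optimal.

North: Larch=10, Denton=15, Knoll=16, Elm=17, Ash=18 ⇒ Larch
Larch: Knoll=6, Elm=9, Ash=14, Denton=19 ⇒ Knoll
Knoll: Ash=8, Denton=13, Elm=15 ⇒ Ash
Ash: Denton=11, Elm=23 ⇒ Denton
Denton: Elm=28 ⇒ Elm
NN route North → Larch → Knoll → Ash → Denton → Elm → North costs 80.
Optimal: North → Elm → Larch → Knoll → Ash → Denton → North costs 66 (by enumerating all 60 distinct tours).
Excess = 80 − 66 = 14.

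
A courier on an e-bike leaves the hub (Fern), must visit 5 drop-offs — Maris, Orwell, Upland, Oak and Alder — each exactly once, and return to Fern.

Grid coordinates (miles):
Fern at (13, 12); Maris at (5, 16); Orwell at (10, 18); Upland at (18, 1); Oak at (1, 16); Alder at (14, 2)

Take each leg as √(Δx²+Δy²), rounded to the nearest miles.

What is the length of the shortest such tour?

There are 60 distinct closed tours to check (reversals are equivalent).
Fern → Maris → Orwell → Upland → Oak → Alder → Fern: 9+5+19+23+19+10 = 85
Fern → Maris → Orwell → Upland → Alder → Oak → Fern: 9+5+19+4+19+13 = 69
Fern → Maris → Orwell → Oak → Upland → Alder → Fern: 9+5+9+23+4+10 = 60
Fern → Maris → Orwell → Oak → Alder → Upland → Fern: 9+5+9+19+4+12 = 58
Fern → Maris → Orwell → Alder → Upland → Oak → Fern: 9+5+16+4+23+13 = 70
Fern → Maris → Orwell → Alder → Oak → Upland → Fern: 9+5+16+19+23+12 = 84
Fern → Maris → Upland → Orwell → Oak → Alder → Fern: 9+20+19+9+19+10 = 86
Fern → Maris → Upland → Orwell → Alder → Oak → Fern: 9+20+19+16+19+13 = 96
Fern → Maris → Upland → Oak → Orwell → Alder → Fern: 9+20+23+9+16+10 = 87
Fern → Maris → Upland → Oak → Alder → Orwell → Fern: 9+20+23+19+16+7 = 94
Fern → Maris → Upland → Alder → Orwell → Oak → Fern: 9+20+4+16+9+13 = 71
Fern → Maris → Upland → Alder → Oak → Orwell → Fern: 9+20+4+19+9+7 = 68
Fern → Maris → Oak → Orwell → Upland → Alder → Fern: 9+4+9+19+4+10 = 55
Fern → Maris → Oak → Orwell → Alder → Upland → Fern: 9+4+9+16+4+12 = 54
… (46 more)
Fern → Orwell → Maris → Oak → Alder → Upland → Fern: 7+5+4+19+4+12 = 51  ← best
The minimum is 51.
One optimal route: Fern → Orwell → Maris → Oak → Alder → Upland → Fern (or its reverse).

Minimum total distance: 51 miles.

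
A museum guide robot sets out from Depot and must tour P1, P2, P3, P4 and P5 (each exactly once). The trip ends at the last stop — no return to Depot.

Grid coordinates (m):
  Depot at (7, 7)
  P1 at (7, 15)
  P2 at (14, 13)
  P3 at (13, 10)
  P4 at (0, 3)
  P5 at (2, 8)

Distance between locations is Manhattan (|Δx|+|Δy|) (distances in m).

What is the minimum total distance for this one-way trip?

Shortest open route: 41 m.

There are 5! = 120 possible orderings.
Depot → P1 → P2 → P3 → P4 → P5: 8+9+4+20+7 = 48
Depot → P1 → P2 → P3 → P5 → P4: 8+9+4+13+7 = 41
Depot → P1 → P2 → P4 → P3 → P5: 8+9+24+20+13 = 74
Depot → P1 → P2 → P4 → P5 → P3: 8+9+24+7+13 = 61
Depot → P1 → P2 → P5 → P3 → P4: 8+9+17+13+20 = 67
Depot → P1 → P2 → P5 → P4 → P3: 8+9+17+7+20 = 61
Depot → P1 → P3 → P2 → P4 → P5: 8+11+4+24+7 = 54
Depot → P1 → P3 → P2 → P5 → P4: 8+11+4+17+7 = 47
Depot → P1 → P3 → P4 → P2 → P5: 8+11+20+24+17 = 80
Depot → P1 → P3 → P4 → P5 → P2: 8+11+20+7+17 = 63
Depot → P1 → P3 → P5 → P2 → P4: 8+11+13+17+24 = 73
Depot → P1 → P3 → P5 → P4 → P2: 8+11+13+7+24 = 63
Depot → P1 → P4 → P2 → P3 → P5: 8+19+24+4+13 = 68
Depot → P1 → P4 → P2 → P5 → P3: 8+19+24+17+13 = 81
… (106 more)
The minimum is 41.
One shortest path: Depot → P1 → P2 → P3 → P5 → P4.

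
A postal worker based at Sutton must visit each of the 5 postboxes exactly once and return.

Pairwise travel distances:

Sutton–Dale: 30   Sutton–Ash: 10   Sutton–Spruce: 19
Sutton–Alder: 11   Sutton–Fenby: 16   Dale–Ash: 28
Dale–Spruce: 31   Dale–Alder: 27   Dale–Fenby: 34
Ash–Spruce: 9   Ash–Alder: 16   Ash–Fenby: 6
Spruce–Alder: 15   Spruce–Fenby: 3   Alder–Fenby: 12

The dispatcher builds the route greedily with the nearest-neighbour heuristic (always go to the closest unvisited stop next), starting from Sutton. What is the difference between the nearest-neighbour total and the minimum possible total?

Sutton: Ash=10, Alder=11, Fenby=16, Spruce=19, Dale=30 ⇒ Ash
Ash: Fenby=6, Spruce=9, Alder=16, Dale=28 ⇒ Fenby
Fenby: Spruce=3, Alder=12, Dale=34 ⇒ Spruce
Spruce: Alder=15, Dale=31 ⇒ Alder
Alder: Dale=27 ⇒ Dale
NN route Sutton → Ash → Fenby → Spruce → Alder → Dale → Sutton costs 91.
Optimal: Sutton → Ash → Fenby → Spruce → Dale → Alder → Sutton costs 88 (by enumerating all 60 distinct tours).
Excess = 91 − 88 = 3.

3 longer than the optimal tour.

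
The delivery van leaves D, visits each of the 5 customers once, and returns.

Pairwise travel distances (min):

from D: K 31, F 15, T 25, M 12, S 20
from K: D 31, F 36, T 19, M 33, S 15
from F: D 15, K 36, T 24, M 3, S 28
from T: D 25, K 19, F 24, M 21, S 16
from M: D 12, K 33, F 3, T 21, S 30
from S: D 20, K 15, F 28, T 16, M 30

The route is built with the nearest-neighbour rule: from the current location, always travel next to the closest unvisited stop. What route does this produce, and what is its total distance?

Nearest-neighbour total = 101 min; route D → M → F → T → S → K → D.

D → [M:12 / F:15 / S:20 / T:25 / K:31] → M (12)
M → [F:3 / T:21 / S:30 / K:33] → F (3)
F → [T:24 / S:28 / K:36] → T (24)
T → [S:16 / K:19] → S (16)
S → [K:15] → K (15)
Return K→D: 31.
Total = 12 + 3 + 24 + 16 + 15 + 31 = 101.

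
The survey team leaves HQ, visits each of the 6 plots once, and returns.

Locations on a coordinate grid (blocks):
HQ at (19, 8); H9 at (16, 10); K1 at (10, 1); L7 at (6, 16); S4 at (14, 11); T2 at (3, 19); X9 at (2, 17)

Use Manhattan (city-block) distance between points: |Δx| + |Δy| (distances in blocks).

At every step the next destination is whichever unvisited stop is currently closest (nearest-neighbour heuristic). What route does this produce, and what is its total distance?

70 blocks along HQ → H9 → S4 → L7 → X9 → T2 → K1 → HQ.

From HQ: distances to unvisited — H9=5, S4=8, K1=16, L7=21, X9=26, T2=27. Nearest is H9 (5).
From H9: distances to unvisited — S4=3, K1=15, L7=16, X9=21, T2=22. Nearest is S4 (3).
From S4: distances to unvisited — L7=13, K1=14, X9=18, T2=19. Nearest is L7 (13).
From L7: distances to unvisited — X9=5, T2=6, K1=19. Nearest is X9 (5).
From X9: distances to unvisited — T2=3, K1=24. Nearest is T2 (3).
From T2: distances to unvisited — K1=25. Nearest is K1 (25).
Return K1→HQ: 16.
Total = 5 + 3 + 13 + 5 + 3 + 25 + 16 = 70.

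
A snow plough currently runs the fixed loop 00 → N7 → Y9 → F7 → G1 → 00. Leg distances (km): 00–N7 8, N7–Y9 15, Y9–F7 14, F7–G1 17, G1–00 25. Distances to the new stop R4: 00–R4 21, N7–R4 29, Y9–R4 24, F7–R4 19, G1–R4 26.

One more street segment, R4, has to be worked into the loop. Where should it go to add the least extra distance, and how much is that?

+22 km — insert R4 between G1 and 00.

Insertion cost between consecutive stops i–j is d(i,R4) + d(R4,j) − d(i,j):
  between 00 and N7: 21 + 29 − 8 = 42
  between N7 and Y9: 29 + 24 − 15 = 38
  between Y9 and F7: 24 + 19 − 14 = 29
  between F7 and G1: 19 + 26 − 17 = 28
  between G1 and 00: 26 + 21 − 25 = 22
Cheapest insertion is between G1 and 00, adding 22.
New total = 79 + 22 = 101.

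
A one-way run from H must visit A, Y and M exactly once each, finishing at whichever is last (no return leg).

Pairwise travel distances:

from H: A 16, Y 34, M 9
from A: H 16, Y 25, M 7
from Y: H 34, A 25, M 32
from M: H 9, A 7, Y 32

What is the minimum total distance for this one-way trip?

There are 3! = 6 possible orderings.
H - A - Y - M: 16+25+32 = 73
H - A - M - Y: 16+7+32 = 55
H - Y - A - M: 34+25+7 = 66
H - Y - M - A: 34+32+7 = 73
H - M - A - Y: 9+7+25 = 41
H - M - Y - A: 9+32+25 = 66
The minimum is 41.
One shortest path: H → M → A → Y.

Minimum one-way distance = 41.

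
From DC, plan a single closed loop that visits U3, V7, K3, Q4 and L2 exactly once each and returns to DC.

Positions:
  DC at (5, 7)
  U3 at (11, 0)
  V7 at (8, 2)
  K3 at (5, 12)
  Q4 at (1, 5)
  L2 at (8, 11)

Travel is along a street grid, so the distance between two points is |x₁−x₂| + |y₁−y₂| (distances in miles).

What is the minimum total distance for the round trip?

44 miles — the shortest possible round trip.

DC - U3 - V7 - K3 - Q4 - L2 - DC: 13+5+13+11+13+7 = 62
DC - U3 - V7 - K3 - L2 - Q4 - DC: 13+5+13+4+13+6 = 54
DC - U3 - V7 - Q4 - K3 - L2 - DC: 13+5+10+11+4+7 = 50
DC - U3 - V7 - Q4 - L2 - K3 - DC: 13+5+10+13+4+5 = 50
DC - U3 - V7 - L2 - K3 - Q4 - DC: 13+5+9+4+11+6 = 48
DC - U3 - V7 - L2 - Q4 - K3 - DC: 13+5+9+13+11+5 = 56
DC - U3 - K3 - V7 - Q4 - L2 - DC: 13+18+13+10+13+7 = 74
DC - U3 - K3 - V7 - L2 - Q4 - DC: 13+18+13+9+13+6 = 72
DC - U3 - K3 - Q4 - V7 - L2 - DC: 13+18+11+10+9+7 = 68
DC - U3 - K3 - Q4 - L2 - V7 - DC: 13+18+11+13+9+8 = 72
DC - U3 - K3 - L2 - V7 - Q4 - DC: 13+18+4+9+10+6 = 60
DC - U3 - K3 - L2 - Q4 - V7 - DC: 13+18+4+13+10+8 = 66
DC - U3 - Q4 - V7 - K3 - L2 - DC: 13+15+10+13+4+7 = 62
DC - U3 - Q4 - V7 - L2 - K3 - DC: 13+15+10+9+4+5 = 56
… (46 more)
DC - K3 - L2 - U3 - V7 - Q4 - DC: 5+4+14+5+10+6 = 44  ← best
The minimum is 44.
One optimal route: DC → K3 → L2 → U3 → V7 → Q4 → DC (or its reverse).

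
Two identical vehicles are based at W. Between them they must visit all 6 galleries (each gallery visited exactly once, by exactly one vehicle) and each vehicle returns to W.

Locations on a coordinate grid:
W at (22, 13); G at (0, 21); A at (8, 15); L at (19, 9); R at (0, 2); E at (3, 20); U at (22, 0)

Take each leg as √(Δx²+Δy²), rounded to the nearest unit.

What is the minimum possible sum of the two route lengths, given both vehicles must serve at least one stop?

There are 2^5 − 1 = 31 ways to divide the 6 stops into two non-empty groups. For each, the best each vehicle can do is its own shortest tour through its group:
  {G} + {A, L, R, E, U}: 46 + 75 = 121
  {A} + {G, L, R, E, U}: 28 + 78 = 106
  {G, A} + {L, R, E, U}: 47 + 74 = 121
  {L} + {G, A, R, E, U}: 10 + 78 = 88
  {G, L} + {A, R, E, U}: 50 + 74 = 124
  {A, L} + {G, R, E, U}: 32 + 77 = 109
  … (31 splits in total)
Best: vehicle 1 W → L → W = 10; vehicle 2 W → A → E → G → R → U → W = 78; combined 88.

Minimum combined distance: 88.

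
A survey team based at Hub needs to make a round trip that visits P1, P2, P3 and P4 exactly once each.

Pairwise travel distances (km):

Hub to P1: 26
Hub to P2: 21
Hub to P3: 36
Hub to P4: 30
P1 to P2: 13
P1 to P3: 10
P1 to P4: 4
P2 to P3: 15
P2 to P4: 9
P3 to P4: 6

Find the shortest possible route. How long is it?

Shortest round trip = 72 km.

There are 12 distinct closed tours to check (reversals are equivalent).
Hub-P1-P2-P3-P4-Hub: 26+13+15+6+30 = 90
Hub-P1-P2-P4-P3-Hub: 26+13+9+6+36 = 90
Hub-P1-P3-P2-P4-Hub: 26+10+15+9+30 = 90
Hub-P1-P3-P4-P2-Hub: 26+10+6+9+21 = 72
Hub-P1-P4-P2-P3-Hub: 26+4+9+15+36 = 90
Hub-P1-P4-P3-P2-Hub: 26+4+6+15+21 = 72
Hub-P2-P1-P3-P4-Hub: 21+13+10+6+30 = 80
Hub-P2-P1-P4-P3-Hub: 21+13+4+6+36 = 80
Hub-P2-P3-P1-P4-Hub: 21+15+10+4+30 = 80
Hub-P2-P4-P1-P3-Hub: 21+9+4+10+36 = 80
Hub-P3-P1-P2-P4-Hub: 36+10+13+9+30 = 98
Hub-P3-P2-P1-P4-Hub: 36+15+13+4+30 = 98
The minimum is 72.
One optimal route: Hub → P1 → P3 → P4 → P2 → Hub (or its reverse).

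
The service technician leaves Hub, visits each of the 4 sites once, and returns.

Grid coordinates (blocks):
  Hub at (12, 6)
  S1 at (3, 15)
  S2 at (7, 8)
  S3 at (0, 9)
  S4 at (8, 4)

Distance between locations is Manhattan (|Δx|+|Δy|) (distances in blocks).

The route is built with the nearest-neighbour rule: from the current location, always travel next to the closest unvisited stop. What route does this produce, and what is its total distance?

From Hub: distances to unvisited — S4=6, S2=7, S3=15, S1=18. Nearest is S4 (6).
From S4: distances to unvisited — S2=5, S3=13, S1=16. Nearest is S2 (5).
From S2: distances to unvisited — S3=8, S1=11. Nearest is S3 (8).
From S3: distances to unvisited — S1=9. Nearest is S1 (9).
Return S1→Hub: 18.
Total = 6 + 5 + 8 + 9 + 18 = 46.

Nearest-neighbour total = 46 blocks; route Hub → S4 → S2 → S3 → S1 → Hub.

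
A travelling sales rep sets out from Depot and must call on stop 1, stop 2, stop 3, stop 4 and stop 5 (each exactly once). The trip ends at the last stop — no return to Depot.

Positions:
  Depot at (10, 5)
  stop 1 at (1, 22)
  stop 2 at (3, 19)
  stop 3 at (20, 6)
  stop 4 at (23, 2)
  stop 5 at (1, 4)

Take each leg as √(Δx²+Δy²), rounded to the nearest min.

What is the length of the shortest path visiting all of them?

56 min — the minimum one-way total.

There are 5! = 120 possible orderings.
Depot - stop 1 - stop 2 - stop 3 - stop 4 - stop 5: 19+4+21+5+22 = 71
Depot - stop 1 - stop 2 - stop 3 - stop 5 - stop 4: 19+4+21+19+22 = 85
Depot - stop 1 - stop 2 - stop 4 - stop 3 - stop 5: 19+4+26+5+19 = 73
Depot - stop 1 - stop 2 - stop 4 - stop 5 - stop 3: 19+4+26+22+19 = 90
Depot - stop 1 - stop 2 - stop 5 - stop 3 - stop 4: 19+4+15+19+5 = 62
Depot - stop 1 - stop 2 - stop 5 - stop 4 - stop 3: 19+4+15+22+5 = 65
Depot - stop 1 - stop 3 - stop 2 - stop 4 - stop 5: 19+25+21+26+22 = 113
Depot - stop 1 - stop 3 - stop 2 - stop 5 - stop 4: 19+25+21+15+22 = 102
Depot - stop 1 - stop 3 - stop 4 - stop 2 - stop 5: 19+25+5+26+15 = 90
Depot - stop 1 - stop 3 - stop 4 - stop 5 - stop 2: 19+25+5+22+15 = 86
Depot - stop 1 - stop 3 - stop 5 - stop 2 - stop 4: 19+25+19+15+26 = 104
Depot - stop 1 - stop 3 - stop 5 - stop 4 - stop 2: 19+25+19+22+26 = 111
Depot - stop 1 - stop 4 - stop 2 - stop 3 - stop 5: 19+30+26+21+19 = 115
Depot - stop 1 - stop 4 - stop 2 - stop 5 - stop 3: 19+30+26+15+19 = 109
… (106 more)
Depot - stop 3 - stop 4 - stop 5 - stop 2 - stop 1: 10+5+22+15+4 = 56  ← best
The minimum is 56.
One shortest path: Depot → stop 3 → stop 4 → stop 5 → stop 2 → stop 1.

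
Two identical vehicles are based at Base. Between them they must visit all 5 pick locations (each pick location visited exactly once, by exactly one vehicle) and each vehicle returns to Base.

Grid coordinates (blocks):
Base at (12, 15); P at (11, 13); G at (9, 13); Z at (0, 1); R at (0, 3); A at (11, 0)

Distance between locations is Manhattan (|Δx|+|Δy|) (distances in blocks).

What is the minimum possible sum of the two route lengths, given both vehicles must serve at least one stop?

There are 2^4 − 1 = 15 ways to divide the 5 stops into two non-empty groups. For each, the best each vehicle can do is its own shortest tour through its group:
  {P} + {G, Z, R, A}: 6 + 54 = 60
  {G} + {P, Z, R, A}: 10 + 54 = 64
  {P, G} + {Z, R, A}: 10 + 54 = 64
  {Z} + {P, G, R, A}: 52 + 54 = 106
  {P, Z} + {G, R, A}: 52 + 54 = 106
  {G, Z} + {P, R, A}: 52 + 54 = 106
  … (15 splits in total)
Best: vehicle 1 Base → P → Base = 6; vehicle 2 Base → G → R → Z → A → Base = 54; combined 60.

Minimum combined distance: 60 blocks.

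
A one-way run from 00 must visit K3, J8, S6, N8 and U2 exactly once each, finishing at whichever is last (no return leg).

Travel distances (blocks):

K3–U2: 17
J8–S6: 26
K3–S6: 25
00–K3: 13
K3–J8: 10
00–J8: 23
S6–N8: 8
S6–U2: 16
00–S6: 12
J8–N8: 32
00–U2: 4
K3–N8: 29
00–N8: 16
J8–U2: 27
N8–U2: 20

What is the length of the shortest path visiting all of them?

There are 5! = 120 possible orderings.
00 → K3 → J8 → S6 → N8 → U2: 13+10+26+8+20 = 77
00 → K3 → J8 → S6 → U2 → N8: 13+10+26+16+20 = 85
00 → K3 → J8 → N8 → S6 → U2: 13+10+32+8+16 = 79
00 → K3 → J8 → N8 → U2 → S6: 13+10+32+20+16 = 91
00 → K3 → J8 → U2 → S6 → N8: 13+10+27+16+8 = 74
00 → K3 → J8 → U2 → N8 → S6: 13+10+27+20+8 = 78
00 → K3 → S6 → J8 → N8 → U2: 13+25+26+32+20 = 116
00 → K3 → S6 → J8 → U2 → N8: 13+25+26+27+20 = 111
00 → K3 → S6 → N8 → J8 → U2: 13+25+8+32+27 = 105
00 → K3 → S6 → N8 → U2 → J8: 13+25+8+20+27 = 93
00 → K3 → S6 → U2 → J8 → N8: 13+25+16+27+32 = 113
00 → K3 → S6 → U2 → N8 → J8: 13+25+16+20+32 = 106
00 → K3 → N8 → J8 → S6 → U2: 13+29+32+26+16 = 116
00 → K3 → N8 → J8 → U2 → S6: 13+29+32+27+16 = 117
… (106 more)
00 → U2 → K3 → J8 → S6 → N8: 4+17+10+26+8 = 65  ← best
The minimum is 65.
One shortest path: 00 → U2 → K3 → J8 → S6 → N8.

Shortest open route: 65 blocks.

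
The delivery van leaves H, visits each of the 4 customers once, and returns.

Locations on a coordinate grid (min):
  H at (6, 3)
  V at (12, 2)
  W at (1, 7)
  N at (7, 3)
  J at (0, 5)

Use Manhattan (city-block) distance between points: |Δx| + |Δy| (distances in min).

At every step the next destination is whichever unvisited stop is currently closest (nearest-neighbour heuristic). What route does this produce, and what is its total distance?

Total distance 34 min via the nearest-neighbour route H → N → V → J → W → H.

At H the remaining stops are N 1, V 7, J 8, W 9; go to N.
At N the remaining stops are V 6, J 9, W 10; go to V.
At V the remaining stops are J 15, W 16; go to J.
At J the remaining stops are W 3; go to W.
Return W→H: 9.
Total = 1 + 6 + 15 + 3 + 9 = 34.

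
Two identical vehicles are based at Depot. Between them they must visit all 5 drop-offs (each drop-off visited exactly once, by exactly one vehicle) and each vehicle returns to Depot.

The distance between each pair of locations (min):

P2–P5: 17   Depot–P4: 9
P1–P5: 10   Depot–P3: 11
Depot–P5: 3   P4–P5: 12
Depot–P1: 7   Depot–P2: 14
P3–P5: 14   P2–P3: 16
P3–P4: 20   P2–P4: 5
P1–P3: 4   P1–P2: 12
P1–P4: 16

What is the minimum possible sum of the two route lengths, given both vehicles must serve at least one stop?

Try each way of splitting the stops between the two vehicles (each non-empty) and, for each split, find the best tour for each vehicle:
  {P1} + {P2, P3, P4, P5}: 14 + 47 = 61
  {P2} + {P1, P3, P4, P5}: 28 + 46 = 74
  {P1, P2} + {P3, P4, P5}: 33 + 46 = 79
  {P3} + {P1, P2, P4, P5}: 22 + 39 = 61
  {P1, P3} + {P2, P4, P5}: 22 + 34 = 56
  {P2, P3} + {P1, P4, P5}: 41 + 38 = 79
  … (15 splits in total)
  {P1, P2, P3, P4} + {P5}: 41 + 6 = 47  ← best
Best: vehicle 1 Depot → P1 → P3 → P2 → P4 → Depot = 41; vehicle 2 Depot → P5 → Depot = 6; combined 47.

47 min — the smallest possible combined total.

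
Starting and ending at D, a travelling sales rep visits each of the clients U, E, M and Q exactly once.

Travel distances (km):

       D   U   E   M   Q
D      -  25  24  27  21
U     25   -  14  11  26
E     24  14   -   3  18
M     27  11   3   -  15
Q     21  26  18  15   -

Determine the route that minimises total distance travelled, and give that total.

Minimum total distance: 78 km.

With 4 stops there are 4!/2 = 12 distinct round trips (a route and its reverse cost the same).
D→U→E→M→Q→D: 25+14+3+15+21 = 78
D→U→E→Q→M→D: 25+14+18+15+27 = 99
D→U→M→E→Q→D: 25+11+3+18+21 = 78
D→U→M→Q→E→D: 25+11+15+18+24 = 93
D→U→Q→E→M→D: 25+26+18+3+27 = 99
D→U→Q→M→E→D: 25+26+15+3+24 = 93
D→E→U→M→Q→D: 24+14+11+15+21 = 85
D→E→U→Q→M→D: 24+14+26+15+27 = 106
D→E→M→U→Q→D: 24+3+11+26+21 = 85
D→E→Q→U→M→D: 24+18+26+11+27 = 106
D→M→U→E→Q→D: 27+11+14+18+21 = 91
D→M→E→U→Q→D: 27+3+14+26+21 = 91
The minimum is 78.
One optimal route: D → U → E → M → Q → D (or its reverse).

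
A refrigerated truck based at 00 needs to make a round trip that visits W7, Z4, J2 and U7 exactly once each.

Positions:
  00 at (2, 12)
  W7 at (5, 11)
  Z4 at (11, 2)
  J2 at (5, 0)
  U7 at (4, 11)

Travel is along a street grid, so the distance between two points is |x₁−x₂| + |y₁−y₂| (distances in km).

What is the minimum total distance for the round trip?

00 - W7 - Z4 - J2 - U7 - 00: 4+15+8+12+3 = 42
00 - W7 - Z4 - U7 - J2 - 00: 4+15+16+12+15 = 62
00 - W7 - J2 - Z4 - U7 - 00: 4+11+8+16+3 = 42
00 - W7 - J2 - U7 - Z4 - 00: 4+11+12+16+19 = 62
00 - W7 - U7 - Z4 - J2 - 00: 4+1+16+8+15 = 44
00 - W7 - U7 - J2 - Z4 - 00: 4+1+12+8+19 = 44
00 - Z4 - W7 - J2 - U7 - 00: 19+15+11+12+3 = 60
00 - Z4 - W7 - U7 - J2 - 00: 19+15+1+12+15 = 62
00 - Z4 - J2 - W7 - U7 - 00: 19+8+11+1+3 = 42
00 - Z4 - U7 - W7 - J2 - 00: 19+16+1+11+15 = 62
00 - J2 - W7 - Z4 - U7 - 00: 15+11+15+16+3 = 60
00 - J2 - Z4 - W7 - U7 - 00: 15+8+15+1+3 = 42
The minimum is 42.
One optimal route: 00 → W7 → Z4 → J2 → U7 → 00 (or its reverse).

42 km — the shortest possible round trip.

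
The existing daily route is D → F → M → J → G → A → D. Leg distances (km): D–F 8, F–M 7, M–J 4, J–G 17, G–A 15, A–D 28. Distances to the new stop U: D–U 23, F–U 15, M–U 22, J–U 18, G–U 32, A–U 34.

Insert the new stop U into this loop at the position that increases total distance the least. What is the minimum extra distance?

Adding 29 km by placing U on the A–D leg.

Insertion cost between consecutive stops i–j is d(i,U) + d(U,j) − d(i,j):
  between D and F: 23 + 15 − 8 = 30
  between F and M: 15 + 22 − 7 = 30
  between M and J: 22 + 18 − 4 = 36
  between J and G: 18 + 32 − 17 = 33
  between G and A: 32 + 34 − 15 = 51
  between A and D: 34 + 23 − 28 = 29
Cheapest insertion is between A and D, adding 29.
New total = 79 + 29 = 108.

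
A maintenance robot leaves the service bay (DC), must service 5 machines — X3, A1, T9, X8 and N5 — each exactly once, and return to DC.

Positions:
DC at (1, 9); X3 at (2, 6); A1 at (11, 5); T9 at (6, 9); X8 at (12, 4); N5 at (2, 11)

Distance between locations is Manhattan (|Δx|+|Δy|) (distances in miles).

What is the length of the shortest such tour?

Shortest round trip = 36 miles.

There are 60 distinct closed tours to check (reversals are equivalent).
DC-X3-A1-T9-X8-N5-DC: 4+10+9+11+17+3 = 54
DC-X3-A1-T9-N5-X8-DC: 4+10+9+6+17+16 = 62
DC-X3-A1-X8-T9-N5-DC: 4+10+2+11+6+3 = 36
DC-X3-A1-X8-N5-T9-DC: 4+10+2+17+6+5 = 44
DC-X3-A1-N5-T9-X8-DC: 4+10+15+6+11+16 = 62
DC-X3-A1-N5-X8-T9-DC: 4+10+15+17+11+5 = 62
DC-X3-T9-A1-X8-N5-DC: 4+7+9+2+17+3 = 42
DC-X3-T9-A1-N5-X8-DC: 4+7+9+15+17+16 = 68
DC-X3-T9-X8-A1-N5-DC: 4+7+11+2+15+3 = 42
DC-X3-T9-X8-N5-A1-DC: 4+7+11+17+15+14 = 68
DC-X3-T9-N5-A1-X8-DC: 4+7+6+15+2+16 = 50
DC-X3-T9-N5-X8-A1-DC: 4+7+6+17+2+14 = 50
DC-X3-X8-A1-T9-N5-DC: 4+12+2+9+6+3 = 36
DC-X3-X8-A1-N5-T9-DC: 4+12+2+15+6+5 = 44
… (46 more)
The minimum is 36.
One optimal route: DC → X3 → A1 → X8 → T9 → N5 → DC (or its reverse).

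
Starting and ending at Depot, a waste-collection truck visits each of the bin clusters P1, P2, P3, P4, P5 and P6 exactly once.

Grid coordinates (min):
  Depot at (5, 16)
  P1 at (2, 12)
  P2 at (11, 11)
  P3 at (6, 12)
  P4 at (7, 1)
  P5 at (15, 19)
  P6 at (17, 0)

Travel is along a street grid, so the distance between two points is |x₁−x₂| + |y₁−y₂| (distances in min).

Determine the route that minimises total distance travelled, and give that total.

Minimum total distance: 76 min.

Depot→P1→P2→P3→P4→P5→P6→Depot: 7+10+6+12+26+21+28 = 110
Depot→P1→P2→P3→P4→P6→P5→Depot: 7+10+6+12+11+21+13 = 80
Depot→P1→P2→P3→P5→P4→P6→Depot: 7+10+6+16+26+11+28 = 104
Depot→P1→P2→P3→P5→P6→P4→Depot: 7+10+6+16+21+11+17 = 88
Depot→P1→P2→P3→P6→P4→P5→Depot: 7+10+6+23+11+26+13 = 96
Depot→P1→P2→P3→P6→P5→P4→Depot: 7+10+6+23+21+26+17 = 110
Depot→P1→P2→P4→P3→P5→P6→Depot: 7+10+14+12+16+21+28 = 108
Depot→P1→P2→P4→P3→P6→P5→Depot: 7+10+14+12+23+21+13 = 100
… (352 more)
Depot→P1→P3→P2→P4→P6→P5→Depot: 7+4+6+14+11+21+13 = 76  ← best
The minimum is 76.
One optimal route: Depot → P1 → P3 → P2 → P4 → P6 → P5 → Depot (or its reverse).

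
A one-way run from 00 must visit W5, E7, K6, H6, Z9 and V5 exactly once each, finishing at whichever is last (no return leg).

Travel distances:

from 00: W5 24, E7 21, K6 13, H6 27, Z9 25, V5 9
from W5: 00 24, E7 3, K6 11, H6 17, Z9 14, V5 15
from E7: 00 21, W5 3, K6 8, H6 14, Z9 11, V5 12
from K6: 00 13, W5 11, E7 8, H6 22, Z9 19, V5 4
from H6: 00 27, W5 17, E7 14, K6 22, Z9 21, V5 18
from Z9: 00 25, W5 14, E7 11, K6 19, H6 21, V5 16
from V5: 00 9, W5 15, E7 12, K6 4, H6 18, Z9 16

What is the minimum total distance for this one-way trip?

Shortest open route: 59.

There are 6! = 720 possible orderings.
00→W5→E7→K6→H6→Z9→V5: 24+3+8+22+21+16 = 94
00→W5→E7→K6→H6→V5→Z9: 24+3+8+22+18+16 = 91
00→W5→E7→K6→Z9→H6→V5: 24+3+8+19+21+18 = 93
00→W5→E7→K6→Z9→V5→H6: 24+3+8+19+16+18 = 88
00→W5→E7→K6→V5→H6→Z9: 24+3+8+4+18+21 = 78
00→W5→E7→K6→V5→Z9→H6: 24+3+8+4+16+21 = 76
00→W5→E7→H6→K6→Z9→V5: 24+3+14+22+19+16 = 98
00→W5→E7→H6→K6→V5→Z9: 24+3+14+22+4+16 = 83
… (712 more)
00→V5→K6→W5→E7→Z9→H6: 9+4+11+3+11+21 = 59  ← best
The minimum is 59.
One shortest path: 00 → V5 → K6 → W5 → E7 → Z9 → H6.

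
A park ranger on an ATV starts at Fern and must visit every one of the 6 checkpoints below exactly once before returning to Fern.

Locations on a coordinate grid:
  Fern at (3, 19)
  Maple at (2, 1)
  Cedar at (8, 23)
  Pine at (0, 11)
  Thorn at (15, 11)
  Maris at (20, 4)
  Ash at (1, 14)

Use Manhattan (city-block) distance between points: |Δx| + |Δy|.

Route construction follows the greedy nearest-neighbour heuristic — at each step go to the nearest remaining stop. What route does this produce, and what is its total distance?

Fern → [Ash:7 / Cedar:9 / Pine:11 / Maple:19 / Thorn:20 / Maris:32] → Ash (7)
Ash → [Pine:4 / Maple:14 / Cedar:16 / Thorn:17 / Maris:29] → Pine (4)
Pine → [Maple:12 / Thorn:15 / Cedar:20 / Maris:27] → Maple (12)
Maple → [Maris:21 / Thorn:23 / Cedar:28] → Maris (21)
Maris → [Thorn:12 / Cedar:31] → Thorn (12)
Thorn → [Cedar:19] → Cedar (19)
Return Cedar→Fern: 9.
Total = 7 + 4 + 12 + 21 + 12 + 19 + 9 = 84.

84 along Fern → Ash → Pine → Maple → Maris → Thorn → Cedar → Fern.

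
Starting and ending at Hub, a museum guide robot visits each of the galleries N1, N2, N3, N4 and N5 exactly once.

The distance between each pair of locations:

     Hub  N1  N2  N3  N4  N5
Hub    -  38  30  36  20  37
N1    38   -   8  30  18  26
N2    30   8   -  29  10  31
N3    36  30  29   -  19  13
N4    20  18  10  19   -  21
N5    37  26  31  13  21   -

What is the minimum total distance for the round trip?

Hub→N1→N2→N3→N4→N5→Hub: 38+8+29+19+21+37 = 152
Hub→N1→N2→N3→N5→N4→Hub: 38+8+29+13+21+20 = 129
Hub→N1→N2→N4→N3→N5→Hub: 38+8+10+19+13+37 = 125
Hub→N1→N2→N4→N5→N3→Hub: 38+8+10+21+13+36 = 126
Hub→N1→N2→N5→N3→N4→Hub: 38+8+31+13+19+20 = 129
Hub→N1→N2→N5→N4→N3→Hub: 38+8+31+21+19+36 = 153
Hub→N1→N3→N2→N4→N5→Hub: 38+30+29+10+21+37 = 165
Hub→N1→N3→N2→N5→N4→Hub: 38+30+29+31+21+20 = 169
Hub→N1→N3→N4→N2→N5→Hub: 38+30+19+10+31+37 = 165
Hub→N1→N3→N4→N5→N2→Hub: 38+30+19+21+31+30 = 169
Hub→N1→N3→N5→N2→N4→Hub: 38+30+13+31+10+20 = 142
Hub→N1→N3→N5→N4→N2→Hub: 38+30+13+21+10+30 = 142
Hub→N1→N4→N2→N3→N5→Hub: 38+18+10+29+13+37 = 145
Hub→N1→N4→N2→N5→N3→Hub: 38+18+10+31+13+36 = 146
… (46 more)
Hub→N3→N5→N1→N2→N4→Hub: 36+13+26+8+10+20 = 113  ← best
The minimum is 113.
One optimal route: Hub → N3 → N5 → N1 → N2 → N4 → Hub (or its reverse).

Shortest round trip = 113.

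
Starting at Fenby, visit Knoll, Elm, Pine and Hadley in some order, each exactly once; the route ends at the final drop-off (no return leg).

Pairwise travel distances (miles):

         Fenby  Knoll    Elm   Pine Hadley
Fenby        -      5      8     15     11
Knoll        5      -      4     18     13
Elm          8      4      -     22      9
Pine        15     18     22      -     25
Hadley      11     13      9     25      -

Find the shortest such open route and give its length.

Minimum one-way distance = 42 miles.

There are 4! = 24 possible orderings.
Fenby→Knoll→Elm→Pine→Hadley: 5+4+22+25 = 56
Fenby→Knoll→Elm→Hadley→Pine: 5+4+9+25 = 43
Fenby→Knoll→Pine→Elm→Hadley: 5+18+22+9 = 54
Fenby→Knoll→Pine→Hadley→Elm: 5+18+25+9 = 57
Fenby→Knoll→Hadley→Elm→Pine: 5+13+9+22 = 49
Fenby→Knoll→Hadley→Pine→Elm: 5+13+25+22 = 65
Fenby→Elm→Knoll→Pine→Hadley: 8+4+18+25 = 55
Fenby→Elm→Knoll→Hadley→Pine: 8+4+13+25 = 50
Fenby→Elm→Pine→Knoll→Hadley: 8+22+18+13 = 61
Fenby→Elm→Pine→Hadley→Knoll: 8+22+25+13 = 68
Fenby→Elm→Hadley→Knoll→Pine: 8+9+13+18 = 48
Fenby→Elm→Hadley→Pine→Knoll: 8+9+25+18 = 60
Fenby→Pine→Knoll→Elm→Hadley: 15+18+4+9 = 46
Fenby→Pine→Knoll→Hadley→Elm: 15+18+13+9 = 55
… (10 more)
Fenby→Hadley→Elm→Knoll→Pine: 11+9+4+18 = 42  ← best
The minimum is 42.
One shortest path: Fenby → Hadley → Elm → Knoll → Pine.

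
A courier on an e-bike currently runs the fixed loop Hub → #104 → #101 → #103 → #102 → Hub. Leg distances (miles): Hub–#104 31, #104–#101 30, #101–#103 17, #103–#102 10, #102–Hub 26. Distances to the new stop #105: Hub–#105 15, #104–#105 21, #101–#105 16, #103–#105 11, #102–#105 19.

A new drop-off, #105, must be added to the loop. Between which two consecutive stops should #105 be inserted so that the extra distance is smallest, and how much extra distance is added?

Insertion cost between consecutive stops i–j is d(i,#105) + d(#105,j) − d(i,j):
  between Hub and #104: 15 + 21 − 31 = 5
  between #104 and #101: 21 + 16 − 30 = 7
  between #101 and #103: 16 + 11 − 17 = 10
  between #103 and #102: 11 + 19 − 10 = 20
  between #102 and Hub: 19 + 15 − 26 = 8
Cheapest insertion is between Hub and #104, adding 5.
New total = 114 + 5 = 119.

Adding 5 miles by placing #105 on the Hub–#104 leg.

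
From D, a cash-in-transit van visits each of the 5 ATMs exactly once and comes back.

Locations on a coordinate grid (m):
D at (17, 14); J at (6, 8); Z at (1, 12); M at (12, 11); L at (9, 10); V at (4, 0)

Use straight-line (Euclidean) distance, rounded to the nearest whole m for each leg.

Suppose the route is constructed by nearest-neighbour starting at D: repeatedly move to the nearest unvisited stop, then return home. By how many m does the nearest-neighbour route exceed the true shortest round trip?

1 m longer than the optimal tour.

From D: M=6, L=9, J=13, Z=16, V=19 → choose M (6).
From M: L=3, J=7, Z=11, V=14 → choose L (3).
From L: J=4, Z=8, V=11 → choose J (4).
From J: Z=6, V=8 → choose Z (6).
From Z: V=12 → choose V (12).
NN route D → M → L → J → Z → V → D costs 50.
Optimal: D → Z → V → J → L → M → D costs 49 (by enumerating all 60 distinct tours).
Excess = 50 − 49 = 1.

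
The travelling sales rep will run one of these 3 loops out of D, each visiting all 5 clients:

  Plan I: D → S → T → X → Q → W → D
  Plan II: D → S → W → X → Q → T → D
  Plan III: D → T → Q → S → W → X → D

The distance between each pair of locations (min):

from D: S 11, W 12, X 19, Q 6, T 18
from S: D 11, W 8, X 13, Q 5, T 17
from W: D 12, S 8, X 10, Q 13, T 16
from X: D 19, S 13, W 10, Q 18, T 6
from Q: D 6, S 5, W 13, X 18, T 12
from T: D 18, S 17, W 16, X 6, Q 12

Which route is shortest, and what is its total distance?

Shortest is Plan III, total 72 min.

Plan I: 11 + 17 + 6 + 18 + 13 + 12 = 77
Plan II: 11 + 8 + 10 + 18 + 12 + 18 = 77
Plan III: 18 + 12 + 5 + 8 + 10 + 19 = 72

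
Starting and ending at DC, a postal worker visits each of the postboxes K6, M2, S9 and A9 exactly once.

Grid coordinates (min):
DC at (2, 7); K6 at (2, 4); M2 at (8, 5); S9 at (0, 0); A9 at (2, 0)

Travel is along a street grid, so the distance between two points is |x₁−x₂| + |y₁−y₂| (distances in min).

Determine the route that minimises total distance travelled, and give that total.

30 min — the shortest possible round trip.

There are 12 distinct closed tours to check (reversals are equivalent).
DC-K6-M2-S9-A9-DC: 3+7+13+2+7 = 32
DC-K6-M2-A9-S9-DC: 3+7+11+2+9 = 32
DC-K6-S9-M2-A9-DC: 3+6+13+11+7 = 40
DC-K6-S9-A9-M2-DC: 3+6+2+11+8 = 30
DC-K6-A9-M2-S9-DC: 3+4+11+13+9 = 40
DC-K6-A9-S9-M2-DC: 3+4+2+13+8 = 30
DC-M2-K6-S9-A9-DC: 8+7+6+2+7 = 30
DC-M2-K6-A9-S9-DC: 8+7+4+2+9 = 30
DC-M2-S9-K6-A9-DC: 8+13+6+4+7 = 38
DC-M2-A9-K6-S9-DC: 8+11+4+6+9 = 38
DC-S9-K6-M2-A9-DC: 9+6+7+11+7 = 40
DC-S9-M2-K6-A9-DC: 9+13+7+4+7 = 40
The minimum is 30.
One optimal route: DC → K6 → S9 → A9 → M2 → DC (or its reverse).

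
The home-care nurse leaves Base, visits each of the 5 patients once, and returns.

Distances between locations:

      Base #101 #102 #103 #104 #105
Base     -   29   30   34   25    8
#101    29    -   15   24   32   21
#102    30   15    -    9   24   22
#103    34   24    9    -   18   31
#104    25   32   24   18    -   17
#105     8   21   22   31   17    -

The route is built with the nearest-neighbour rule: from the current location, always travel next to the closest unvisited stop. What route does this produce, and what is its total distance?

96 along Base → #105 → #104 → #103 → #102 → #101 → Base.

At Base the remaining stops are #105 8, #104 25, #101 29, #102 30, #103 34; go to #105.
At #105 the remaining stops are #104 17, #101 21, #102 22, #103 31; go to #104.
At #104 the remaining stops are #103 18, #102 24, #101 32; go to #103.
At #103 the remaining stops are #102 9, #101 24; go to #102.
At #102 the remaining stops are #101 15; go to #101.
Return #101→Base: 29.
Total = 8 + 17 + 18 + 9 + 15 + 29 = 96.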